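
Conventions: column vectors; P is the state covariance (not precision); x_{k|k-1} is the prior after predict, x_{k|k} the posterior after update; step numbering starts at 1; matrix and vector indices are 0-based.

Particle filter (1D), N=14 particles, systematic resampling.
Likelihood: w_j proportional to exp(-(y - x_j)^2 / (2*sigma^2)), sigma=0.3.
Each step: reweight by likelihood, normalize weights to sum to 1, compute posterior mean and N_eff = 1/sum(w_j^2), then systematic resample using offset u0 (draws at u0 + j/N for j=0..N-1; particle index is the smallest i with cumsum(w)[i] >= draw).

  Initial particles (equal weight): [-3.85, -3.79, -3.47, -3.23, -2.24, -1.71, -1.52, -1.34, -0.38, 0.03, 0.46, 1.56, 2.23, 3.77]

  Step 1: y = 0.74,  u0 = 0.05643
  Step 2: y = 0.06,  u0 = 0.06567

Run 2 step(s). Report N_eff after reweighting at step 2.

step 1: w=[0.0000, 0.0000, 0.0000, 0.0000, 0.0000, 0.0000, 0.0000, 0.0000, 0.0013, 0.0830, 0.8832, 0.0326, 0.0000, 0.0000]  mean=0.4591  Neff=1.2692  idx=[9, 10, 10, 10, 10, 10, 10, 10, 10, 10, 10, 10, 10, 11]
step 2: w=[0.1678, 0.0693, 0.0693, 0.0693, 0.0693, 0.0693, 0.0693, 0.0693, 0.0693, 0.0693, 0.0693, 0.0693, 0.0693, 0.0000]  mean=0.3878  Neff=11.6445  idx=[0, 0, 1, 2, 3, 4, 5, 6, 7, 8, 9, 10, 11, 12]

N_eff = 11.6445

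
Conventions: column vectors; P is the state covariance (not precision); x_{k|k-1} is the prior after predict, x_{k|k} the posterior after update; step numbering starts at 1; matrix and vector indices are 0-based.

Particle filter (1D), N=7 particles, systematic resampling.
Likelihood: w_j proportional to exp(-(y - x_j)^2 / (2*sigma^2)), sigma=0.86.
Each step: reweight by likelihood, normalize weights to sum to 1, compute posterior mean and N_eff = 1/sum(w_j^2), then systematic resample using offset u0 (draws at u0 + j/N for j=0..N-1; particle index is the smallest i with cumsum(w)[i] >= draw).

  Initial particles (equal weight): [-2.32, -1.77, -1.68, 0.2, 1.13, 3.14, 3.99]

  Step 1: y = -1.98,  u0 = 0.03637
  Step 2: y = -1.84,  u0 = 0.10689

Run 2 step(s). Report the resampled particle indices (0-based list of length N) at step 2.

step 1: w=[0.3213, 0.3372, 0.3269, 0.0140, 0.0005, 0.0000, 0.0000]  mean=-1.8883  Neff=3.0857  idx=[0, 0, 1, 1, 1, 2, 2]
step 2: w=[0.1284, 0.1284, 0.1495, 0.1495, 0.1495, 0.1474, 0.1474]  mean=-1.8847  Neff=6.9710  idx=[0, 1, 2, 3, 4, 5, 6]

resampled_idx = [0, 1, 2, 3, 4, 5, 6]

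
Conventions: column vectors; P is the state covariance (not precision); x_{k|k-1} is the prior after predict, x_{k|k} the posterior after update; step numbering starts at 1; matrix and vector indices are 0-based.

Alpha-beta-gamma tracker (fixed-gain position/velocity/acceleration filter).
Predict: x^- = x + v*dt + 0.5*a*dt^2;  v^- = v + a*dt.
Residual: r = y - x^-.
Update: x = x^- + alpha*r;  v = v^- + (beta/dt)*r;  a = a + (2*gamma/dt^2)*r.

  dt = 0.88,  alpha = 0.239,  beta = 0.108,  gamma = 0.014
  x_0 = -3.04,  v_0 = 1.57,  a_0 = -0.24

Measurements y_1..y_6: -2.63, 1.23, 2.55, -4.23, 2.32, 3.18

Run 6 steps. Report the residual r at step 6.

step 1: x_pred=-1.7513  r=-0.8787  x^+=-1.9613  v^+=1.2510  a^+=-0.2718
step 2: x_pred=-0.9657  r=2.1957  x^+=-0.4409  v^+=1.2813  a^+=-0.1924
step 3: x_pred=0.6121  r=1.9379  x^+=1.0753  v^+=1.3498  a^+=-0.1223
step 4: x_pred=2.2157  r=-6.4457  x^+=0.6752  v^+=0.4511  a^+=-0.3554
step 5: x_pred=0.9346  r=1.3854  x^+=1.2657  v^+=0.3084  a^+=-0.3053
step 6: x_pred=1.4189  r=1.7611  x^+=1.8398  v^+=0.2559  a^+=-0.2416

resid = 1.7611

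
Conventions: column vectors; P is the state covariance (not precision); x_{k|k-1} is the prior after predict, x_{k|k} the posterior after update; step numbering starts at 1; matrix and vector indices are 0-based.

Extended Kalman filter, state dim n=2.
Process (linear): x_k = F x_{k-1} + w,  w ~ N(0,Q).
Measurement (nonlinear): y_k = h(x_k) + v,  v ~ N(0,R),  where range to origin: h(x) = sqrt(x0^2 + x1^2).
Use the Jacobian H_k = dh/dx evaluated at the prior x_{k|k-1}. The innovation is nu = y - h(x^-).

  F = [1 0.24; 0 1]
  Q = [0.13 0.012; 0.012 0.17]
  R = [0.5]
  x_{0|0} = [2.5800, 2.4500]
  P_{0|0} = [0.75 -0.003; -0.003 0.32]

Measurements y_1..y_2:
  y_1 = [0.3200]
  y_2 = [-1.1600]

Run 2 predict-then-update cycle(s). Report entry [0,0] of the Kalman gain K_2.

step 1: x^-=[3.1680, 2.4500]  P^-=[0.8970 0.0858; 0.0858 0.4900]  H_jac=[0.7910 0.6118]  S=[1.3277]  K=[0.5740; 0.2769]  nu=[-3.6848]  x^+=[1.0531, 1.4297]  P^+=[0.4596 -0.1252; -0.1252 0.3882]
step 2: x^-=[1.3962, 1.4297]  P^-=[0.5519 -0.0200; -0.0200 0.5582]  H_jac=[0.6987 0.7154]  S=[1.0351]  K=[0.3587; 0.3723]  nu=[-3.1584]  x^+=[0.2634, 0.2538]  P^+=[0.4187 -0.1583; -0.1583 0.4147]

K[0,0] = 0.3587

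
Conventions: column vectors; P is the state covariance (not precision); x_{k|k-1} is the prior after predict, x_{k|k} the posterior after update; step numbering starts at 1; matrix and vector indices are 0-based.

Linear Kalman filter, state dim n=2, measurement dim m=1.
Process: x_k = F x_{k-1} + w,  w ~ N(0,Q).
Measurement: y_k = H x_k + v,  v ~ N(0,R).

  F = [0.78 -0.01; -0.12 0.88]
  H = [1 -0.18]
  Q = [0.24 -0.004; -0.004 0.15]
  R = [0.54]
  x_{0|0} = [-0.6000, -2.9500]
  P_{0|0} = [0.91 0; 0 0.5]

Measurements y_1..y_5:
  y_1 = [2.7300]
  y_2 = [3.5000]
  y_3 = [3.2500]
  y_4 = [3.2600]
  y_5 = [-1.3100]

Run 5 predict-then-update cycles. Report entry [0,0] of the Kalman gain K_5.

step 1: x^-=[-0.4385, -2.5240]  P^-=[0.7937 -0.0936; -0.0936 0.5503]  S=[1.3852]  K=[0.5851; -0.1391]  nu=[2.7142]  x^+=[1.1497, -2.9014]  P^+=[0.3194 0.0191; 0.0191 0.5235]
step 2: x^-=[0.9258, -2.6912]  P^-=[0.4341 -0.0253; -0.0253 0.5560]  S=[1.0012]  K=[0.4381; -0.1253]  nu=[2.0898]  x^+=[1.8413, -2.9530]  P^+=[0.2419 0.0296; 0.0296 0.5403]
step 3: x^-=[1.4658, -2.8196]  P^-=[0.3868 -0.0110; -0.0110 0.5656]  S=[0.9491]  K=[0.4096; -0.1189]  nu=[1.2767]  x^+=[1.9887, -2.9714]  P^+=[0.2275 0.0352; 0.0352 0.5522]
step 4: x^-=[1.5809, -2.8535]  P^-=[0.3779 -0.0060; -0.0060 0.5735]  S=[0.9387]  K=[0.4038; -0.1163]  nu=[1.1654]  x^+=[2.0515, -2.9891]  P^+=[0.2249 0.0381; 0.0381 0.5608]
step 5: x^-=[1.6301, -2.8766]  P^-=[0.3763 -0.0038; -0.0038 0.5794]  S=[0.9364]  K=[0.4026; -0.1154]  nu=[-3.4578]  x^+=[0.2381, -2.4775]  P^+=[0.2245 0.0397; 0.0397 0.5670]

K[0,0] = 0.4026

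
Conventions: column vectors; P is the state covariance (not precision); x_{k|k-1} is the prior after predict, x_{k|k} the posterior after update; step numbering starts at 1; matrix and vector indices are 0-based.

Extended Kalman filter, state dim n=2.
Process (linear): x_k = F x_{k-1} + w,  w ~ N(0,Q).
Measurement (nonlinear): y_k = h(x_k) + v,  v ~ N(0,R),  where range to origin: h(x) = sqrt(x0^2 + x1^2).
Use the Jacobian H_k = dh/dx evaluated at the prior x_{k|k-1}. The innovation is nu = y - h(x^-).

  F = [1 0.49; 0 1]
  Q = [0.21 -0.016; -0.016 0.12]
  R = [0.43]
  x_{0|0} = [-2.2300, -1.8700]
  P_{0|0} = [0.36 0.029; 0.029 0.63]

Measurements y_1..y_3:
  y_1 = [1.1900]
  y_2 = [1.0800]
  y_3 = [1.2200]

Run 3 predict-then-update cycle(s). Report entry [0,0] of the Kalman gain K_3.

step 1: x^-=[-3.1463, -1.8700]  P^-=[0.7497 0.3217; 0.3217 0.7500]  H_jac=[-0.8596 -0.5109]  S=[1.4623]  K=[-0.5531; -0.4511]  nu=[-2.4701]  x^+=[-1.7801, -0.7556]  P^+=[0.3023 -0.0432; -0.0432 0.4524]
step 2: x^-=[-2.1504, -0.7556]  P^-=[0.5786 0.1625; 0.1625 0.5724]  H_jac=[-0.9434 -0.3315]  S=[1.1096]  K=[-0.5405; -0.3092]  nu=[-1.1993]  x^+=[-1.5021, -0.3849]  P^+=[0.2544 -0.0230; -0.0230 0.4663]
step 3: x^-=[-1.6907, -0.3849]  P^-=[0.5539 0.1895; 0.1895 0.5863]  H_jac=[-0.9751 -0.2220]  S=[1.0675]  K=[-0.5453; -0.2950]  nu=[-0.5140]  x^+=[-1.4104, -0.2332]  P^+=[0.2364 0.0178; 0.0178 0.4934]

K[0,0] = -0.5453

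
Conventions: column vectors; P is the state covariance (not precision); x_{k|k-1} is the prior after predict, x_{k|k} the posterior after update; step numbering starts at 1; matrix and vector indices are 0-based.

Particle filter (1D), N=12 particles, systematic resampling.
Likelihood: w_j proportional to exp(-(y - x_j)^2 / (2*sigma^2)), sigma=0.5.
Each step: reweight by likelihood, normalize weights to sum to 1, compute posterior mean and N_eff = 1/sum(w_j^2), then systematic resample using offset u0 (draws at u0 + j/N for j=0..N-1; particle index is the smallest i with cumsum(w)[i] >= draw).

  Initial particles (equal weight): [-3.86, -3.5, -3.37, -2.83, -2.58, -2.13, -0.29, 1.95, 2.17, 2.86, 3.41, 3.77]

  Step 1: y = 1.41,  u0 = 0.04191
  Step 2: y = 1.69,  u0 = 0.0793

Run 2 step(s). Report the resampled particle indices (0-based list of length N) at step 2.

resampled_idx = [0, 1, 2, 3, 4, 5, 6, 7, 8, 9, 10, 11]

step 1: w=[0.0000, 0.0000, 0.0000, 0.0000, 0.0000, 0.0000, 0.0035, 0.6261, 0.3533, 0.0167, 0.0004, 0.0000]  mean=2.0358  Neff=1.9339  idx=[7, 7, 7, 7, 7, 7, 7, 7, 8, 8, 8, 8]
step 2: w=[0.0918, 0.0918, 0.0918, 0.0918, 0.0918, 0.0918, 0.0918, 0.0918, 0.0663, 0.0663, 0.0663, 0.0663]  mean=2.0084  Neff=11.7550  idx=[0, 1, 2, 3, 4, 5, 6, 7, 8, 9, 10, 11]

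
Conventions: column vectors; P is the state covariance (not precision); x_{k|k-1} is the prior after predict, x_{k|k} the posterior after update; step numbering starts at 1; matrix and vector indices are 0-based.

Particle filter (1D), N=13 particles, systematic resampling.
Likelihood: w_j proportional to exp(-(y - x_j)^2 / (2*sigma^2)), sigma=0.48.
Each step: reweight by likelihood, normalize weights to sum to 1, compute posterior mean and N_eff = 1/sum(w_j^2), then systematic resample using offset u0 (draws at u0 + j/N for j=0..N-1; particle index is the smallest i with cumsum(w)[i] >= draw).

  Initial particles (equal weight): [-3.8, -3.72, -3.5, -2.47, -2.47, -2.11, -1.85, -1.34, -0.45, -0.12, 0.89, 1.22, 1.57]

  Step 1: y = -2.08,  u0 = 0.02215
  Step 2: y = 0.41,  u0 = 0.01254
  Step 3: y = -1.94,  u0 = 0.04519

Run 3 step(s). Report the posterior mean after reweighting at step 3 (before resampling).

step 1: w=[0.0004, 0.0008, 0.0034, 0.1968, 0.1968, 0.2732, 0.2441, 0.0834, 0.0009, 0.0001, 0.0000, 0.0000, 0.0000]  mean=-2.1293  Neff=4.5727  idx=[3, 3, 3, 4, 4, 5, 5, 5, 5, 6, 6, 6, 7]
step 2: w=[0.0000, 0.0000, 0.0000, 0.0000, 0.0000, 0.0008, 0.0008, 0.0008, 0.0008, 0.0114, 0.0114, 0.0114, 0.9627]  mean=-1.3598  Neff=1.0784  idx=[9, 12, 12, 12, 12, 12, 12, 12, 12, 12, 12, 12, 12]
step 3: w=[0.1517, 0.0707, 0.0707, 0.0707, 0.0707, 0.0707, 0.0707, 0.0707, 0.0707, 0.0707, 0.0707, 0.0707, 0.0707]  mean=-1.4174  Neff=12.0507  idx=[0, 0, 1, 2, 3, 4, 6, 7, 8, 9, 10, 11, 12]

post_mean = -1.4174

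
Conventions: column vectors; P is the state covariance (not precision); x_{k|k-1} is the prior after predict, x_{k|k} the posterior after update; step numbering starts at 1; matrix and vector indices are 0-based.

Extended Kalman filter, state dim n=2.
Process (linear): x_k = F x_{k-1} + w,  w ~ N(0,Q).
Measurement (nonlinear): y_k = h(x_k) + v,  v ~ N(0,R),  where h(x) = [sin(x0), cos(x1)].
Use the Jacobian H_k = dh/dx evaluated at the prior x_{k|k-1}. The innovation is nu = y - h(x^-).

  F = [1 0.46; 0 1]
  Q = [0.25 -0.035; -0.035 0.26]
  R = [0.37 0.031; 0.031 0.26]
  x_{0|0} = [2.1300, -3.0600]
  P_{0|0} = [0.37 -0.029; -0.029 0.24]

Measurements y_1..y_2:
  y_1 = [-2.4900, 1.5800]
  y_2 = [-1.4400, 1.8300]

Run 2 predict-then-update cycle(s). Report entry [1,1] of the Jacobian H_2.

step 1: x^-=[0.7224, -3.0600]  P^-=[0.6441 0.0464; 0.0464 0.5000]  H_jac=[0.7502 0.0000; 0.0000 0.0815]  S=[0.7325 0.0338; 0.0338 0.2633]  K=[0.6629 -0.0708; 0.0406 0.1495]  nu=[-3.1512, 2.5767]  x^+=[-1.5491, -2.8027]  P^+=[0.3240 0.0262; 0.0262 0.4925]
step 2: x^-=[-2.8384, -2.8027]  P^-=[0.7024 0.2178; 0.2178 0.7525]  H_jac=[-0.9544 0.0000; 0.0000 0.3325]  S=[1.0097 -0.0381; -0.0381 0.3432]  K=[-0.6586 0.1378; -0.1791 0.7091]  nu=[-1.1414, 2.7731]  x^+=[-1.7043, -0.6318]  P^+=[0.2509 0.0464; 0.0464 0.5379]

H_jac[1,1] = 0.3325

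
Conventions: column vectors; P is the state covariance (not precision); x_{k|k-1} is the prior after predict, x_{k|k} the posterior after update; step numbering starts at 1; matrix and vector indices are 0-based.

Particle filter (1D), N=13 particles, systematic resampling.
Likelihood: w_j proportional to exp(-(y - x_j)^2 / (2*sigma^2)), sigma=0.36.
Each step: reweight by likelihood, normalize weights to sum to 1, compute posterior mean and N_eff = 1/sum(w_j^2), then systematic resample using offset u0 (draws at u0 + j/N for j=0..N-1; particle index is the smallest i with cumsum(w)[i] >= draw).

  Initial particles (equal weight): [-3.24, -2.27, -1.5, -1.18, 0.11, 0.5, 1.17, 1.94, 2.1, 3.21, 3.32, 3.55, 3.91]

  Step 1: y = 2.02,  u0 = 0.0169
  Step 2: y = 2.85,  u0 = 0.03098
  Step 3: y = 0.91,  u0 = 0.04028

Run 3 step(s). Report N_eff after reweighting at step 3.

step 1: w=[0.0000, 0.0000, 0.0000, 0.0000, 0.0000, 0.0001, 0.0305, 0.4833, 0.4833, 0.0021, 0.0007, 0.0001, 0.0000]  mean=1.9975  Neff=2.1366  idx=[6, 7, 7, 7, 7, 7, 7, 8, 8, 8, 8, 8, 8]
step 2: w=[0.0000, 0.0440, 0.0440, 0.0440, 0.0440, 0.0440, 0.0440, 0.1226, 0.1226, 0.1226, 0.1226, 0.1226, 0.1226]  mean=2.0577  Neff=9.8158  idx=[1, 3, 5, 6, 7, 8, 8, 9, 10, 10, 11, 11, 12]
step 3: w=[0.1591, 0.1591, 0.1591, 0.1591, 0.0404, 0.0404, 0.0404, 0.0404, 0.0404, 0.0404, 0.0404, 0.0404, 0.0404]  mean=1.9982  Neff=8.6265  idx=[0, 0, 1, 1, 2, 2, 3, 3, 4, 6, 8, 10, 12]

N_eff = 8.6265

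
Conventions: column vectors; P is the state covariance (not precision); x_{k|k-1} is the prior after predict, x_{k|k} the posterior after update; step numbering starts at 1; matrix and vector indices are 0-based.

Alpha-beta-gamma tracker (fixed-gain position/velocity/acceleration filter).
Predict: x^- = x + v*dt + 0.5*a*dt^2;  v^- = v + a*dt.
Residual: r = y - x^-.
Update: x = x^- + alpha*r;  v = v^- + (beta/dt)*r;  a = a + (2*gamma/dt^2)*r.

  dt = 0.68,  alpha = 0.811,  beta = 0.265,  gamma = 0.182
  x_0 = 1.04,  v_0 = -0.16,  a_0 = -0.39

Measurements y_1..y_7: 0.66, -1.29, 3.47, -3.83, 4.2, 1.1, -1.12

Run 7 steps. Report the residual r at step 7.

step 1: x_pred=0.8410  r=-0.1810  x^+=0.6942  v^+=-0.4957  a^+=-0.5325
step 2: x_pred=0.2340  r=-1.5240  x^+=-1.0020  v^+=-1.4518  a^+=-1.7322
step 3: x_pred=-2.3896  r=5.8596  x^+=2.3625  v^+=-0.3461  a^+=2.8805
step 4: x_pred=2.7931  r=-6.6231  x^+=-2.5782  v^+=-0.9684  a^+=-2.3332
step 5: x_pred=-3.7762  r=7.9762  x^+=2.6925  v^+=0.5533  a^+=3.9456
step 6: x_pred=3.9810  r=-2.8810  x^+=1.6445  v^+=2.1136  a^+=1.6777
step 7: x_pred=3.4697  r=-4.5897  x^+=-0.2526  v^+=1.4659  a^+=-1.9353

resid = -4.5897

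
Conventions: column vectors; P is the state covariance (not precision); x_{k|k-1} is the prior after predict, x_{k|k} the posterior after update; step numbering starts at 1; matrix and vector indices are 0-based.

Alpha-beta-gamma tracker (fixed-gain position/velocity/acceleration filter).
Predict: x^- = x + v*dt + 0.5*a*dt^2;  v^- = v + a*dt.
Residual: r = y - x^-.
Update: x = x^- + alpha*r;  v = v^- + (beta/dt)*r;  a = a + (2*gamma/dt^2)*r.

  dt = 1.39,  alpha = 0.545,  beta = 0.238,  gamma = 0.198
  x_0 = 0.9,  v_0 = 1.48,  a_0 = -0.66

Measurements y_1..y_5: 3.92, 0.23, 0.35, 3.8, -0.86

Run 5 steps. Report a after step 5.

a_post = 0.5802

step 1: x_pred=2.3196  r=1.6004  x^+=3.1918  v^+=0.8366  a^+=-0.3320
step 2: x_pred=4.0340  r=-3.8040  x^+=1.9608  v^+=-0.2762  a^+=-1.1117
step 3: x_pred=0.5030  r=-0.1530  x^+=0.4196  v^+=-1.8476  a^+=-1.1430
step 4: x_pred=-3.2527  r=7.0527  x^+=0.5910  v^+=-2.2288  a^+=0.3025
step 5: x_pred=-2.2148  r=1.3548  x^+=-1.4764  v^+=-1.5763  a^+=0.5802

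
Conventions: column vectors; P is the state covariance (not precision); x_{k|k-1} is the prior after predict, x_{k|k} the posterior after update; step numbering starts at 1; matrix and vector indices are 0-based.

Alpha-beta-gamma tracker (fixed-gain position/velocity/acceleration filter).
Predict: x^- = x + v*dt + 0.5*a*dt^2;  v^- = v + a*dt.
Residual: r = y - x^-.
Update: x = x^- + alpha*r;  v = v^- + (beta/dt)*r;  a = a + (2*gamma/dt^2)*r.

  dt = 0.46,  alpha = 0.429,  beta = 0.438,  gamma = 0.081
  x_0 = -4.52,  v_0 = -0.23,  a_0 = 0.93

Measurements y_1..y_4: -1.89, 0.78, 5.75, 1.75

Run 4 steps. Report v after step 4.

v_post = 6.8956

step 1: x_pred=-4.5274  r=2.6374  x^+=-3.3960  v^+=2.7091  a^+=2.9492
step 2: x_pred=-1.8378  r=2.6178  x^+=-0.7147  v^+=6.5583  a^+=4.9533
step 3: x_pred=2.8261  r=2.9239  x^+=4.0805  v^+=11.6208  a^+=7.1918
step 4: x_pred=10.1869  r=-8.4369  x^+=6.5675  v^+=6.8956  a^+=0.7326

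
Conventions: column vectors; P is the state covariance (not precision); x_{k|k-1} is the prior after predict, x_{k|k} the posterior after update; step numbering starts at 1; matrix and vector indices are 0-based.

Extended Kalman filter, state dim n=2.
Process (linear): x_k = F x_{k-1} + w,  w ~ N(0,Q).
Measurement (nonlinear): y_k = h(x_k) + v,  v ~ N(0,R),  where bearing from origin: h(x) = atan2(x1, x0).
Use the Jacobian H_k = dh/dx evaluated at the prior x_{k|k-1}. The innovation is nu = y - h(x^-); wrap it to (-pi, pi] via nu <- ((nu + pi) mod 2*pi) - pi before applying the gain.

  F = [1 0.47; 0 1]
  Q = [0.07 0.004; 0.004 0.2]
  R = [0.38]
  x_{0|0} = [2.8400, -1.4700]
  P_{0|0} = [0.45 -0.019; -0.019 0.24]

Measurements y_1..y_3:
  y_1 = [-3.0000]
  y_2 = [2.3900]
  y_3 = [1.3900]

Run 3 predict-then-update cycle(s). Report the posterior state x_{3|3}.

step 1: x^-=[2.1491, -1.4700]  P^-=[0.5552 0.0978; 0.0978 0.4400]  H_jac=[0.2168 0.3170]  S=[0.4638]  K=[0.3264; 0.3465]  nu=[-2.4001]  x^+=[1.3657, -2.3016]  P^+=[0.5057 0.0454; 0.0454 0.3843]
step 2: x^-=[0.2839, -2.3016]  P^-=[0.7033 0.2300; 0.2300 0.5843]  H_jac=[0.4280 0.0528]  S=[0.5208]  K=[0.6012; 0.2482]  nu=[-2.4451]  x^+=[-1.1861, -2.9085]  P^+=[0.5150 0.1523; 0.1523 0.5522]
step 3: x^-=[-2.5531, -2.9085]  P^-=[0.8501 0.4158; 0.4158 0.7522]  H_jac=[0.1942 -0.1705]  S=[0.4064]  K=[0.2318; -0.1168]  nu=[-2.6020]  x^+=[-3.1563, -2.6045]  P^+=[0.8283 0.4268; 0.4268 0.7467]

x_post = [-3.1563, -2.6045]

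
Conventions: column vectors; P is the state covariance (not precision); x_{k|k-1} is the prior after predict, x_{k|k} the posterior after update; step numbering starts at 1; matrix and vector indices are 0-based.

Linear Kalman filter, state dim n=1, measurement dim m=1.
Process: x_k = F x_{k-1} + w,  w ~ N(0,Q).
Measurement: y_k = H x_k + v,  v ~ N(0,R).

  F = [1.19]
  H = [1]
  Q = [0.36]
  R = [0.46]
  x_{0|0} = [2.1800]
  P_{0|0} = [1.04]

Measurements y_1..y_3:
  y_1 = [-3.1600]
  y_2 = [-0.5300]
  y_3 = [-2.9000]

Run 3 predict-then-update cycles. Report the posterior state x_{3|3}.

x_post = [-2.3429]

step 1: x^-=[2.5942]  P^-=[1.8327]  S=[2.2927]  K=[0.7994]  nu=[-5.7542]  x^+=[-2.0055]  P^+=[0.3677]
step 2: x^-=[-2.3866]  P^-=[0.8807]  S=[1.3407]  K=[0.6569]  nu=[1.8566]  x^+=[-1.1670]  P^+=[0.3022]
step 3: x^-=[-1.3887]  P^-=[0.7879]  S=[1.2479]  K=[0.6314]  nu=[-1.5113]  x^+=[-2.3429]  P^+=[0.2904]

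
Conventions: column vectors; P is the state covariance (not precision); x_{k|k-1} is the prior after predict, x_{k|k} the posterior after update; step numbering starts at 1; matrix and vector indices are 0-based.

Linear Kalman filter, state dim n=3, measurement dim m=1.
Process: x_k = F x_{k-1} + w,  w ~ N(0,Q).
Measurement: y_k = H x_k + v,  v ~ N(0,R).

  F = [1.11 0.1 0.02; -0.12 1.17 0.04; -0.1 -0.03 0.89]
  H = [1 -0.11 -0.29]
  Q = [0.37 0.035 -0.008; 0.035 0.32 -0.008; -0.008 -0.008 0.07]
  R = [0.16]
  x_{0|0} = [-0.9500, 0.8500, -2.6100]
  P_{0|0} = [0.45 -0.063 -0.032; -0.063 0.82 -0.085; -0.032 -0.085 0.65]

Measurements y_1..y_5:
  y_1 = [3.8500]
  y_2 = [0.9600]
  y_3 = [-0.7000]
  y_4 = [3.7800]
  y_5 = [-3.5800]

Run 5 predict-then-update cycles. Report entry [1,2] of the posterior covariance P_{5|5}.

step 1: x^-=[-1.0217, 1.0041, -2.2534]  P^-=[0.9172 -0.0132 -0.0852; -0.0132 1.4601 -0.0860; -0.0852 -0.0860 0.6000]  S=[1.1921]  K=[0.7913; -0.1249; -0.2095]  nu=[4.3287]  x^+=[2.4036, 0.4635, -3.1601]  P^+=[0.1707 0.1046 0.1124; 0.1046 1.4415 -0.1171; 0.1124 -0.1171 0.5477]
step 2: x^-=[2.6511, 0.1274, -3.0668]  P^-=[0.6227 0.3175 0.0744; 0.3175 2.2551 -0.1832; 0.0744 -0.1832 0.4937]  S=[0.7268]  K=[0.7790; 0.1686; -0.0669]  nu=[-2.5665]  x^+=[0.6518, -0.3052, -2.8952]  P^+=[0.1816 0.2220 0.1123; 0.2220 2.2345 -0.1750; 0.1123 -0.1750 0.4904]
step 3: x^-=[0.6351, -0.5511, -2.6327]  P^-=[0.6699 0.5582 0.0595; 0.5582 3.3024 -0.2864; 0.0595 -0.2864 0.4530]  S=[0.7324]  K=[0.8073; 0.3796; -0.0551]  nu=[-2.1592]  x^+=[-1.1080, -1.3708, -2.5137]  P^+=[0.1926 0.3338 0.0921; 0.3338 3.1968 -0.2711; 0.0921 -0.2711 0.4508]
step 4: x^-=[-1.4173, -1.5714, -2.0852]  P^-=[0.7165 0.8096 0.0214; 0.8096 4.5797 -0.4319; 0.0214 -0.4319 0.4319]  S=[0.7502]  K=[0.8282; 0.5747; -0.0751]  nu=[4.4197]  x^+=[2.2429, 0.9686, -2.4172]  P^+=[0.2020 0.4526 0.0681; 0.4526 4.3319 -0.3995; 0.0681 -0.3995 0.4277]
step 5: x^-=[2.5381, 0.7674, -2.4046]  P^-=[0.7643 1.0895 -0.0236; 1.0895 6.0884 -0.6168; -0.0236 -0.6168 0.4266]  S=[0.7685]  K=[0.8475; 0.7790; -0.1034]  nu=[-6.7311]  x^+=[-3.1665, -4.4763, -1.7084]  P^+=[0.2123 0.5822 0.0438; 0.5822 5.6220 -0.5549; 0.0438 -0.5549 0.4184]

P_post[1,2] = -0.5549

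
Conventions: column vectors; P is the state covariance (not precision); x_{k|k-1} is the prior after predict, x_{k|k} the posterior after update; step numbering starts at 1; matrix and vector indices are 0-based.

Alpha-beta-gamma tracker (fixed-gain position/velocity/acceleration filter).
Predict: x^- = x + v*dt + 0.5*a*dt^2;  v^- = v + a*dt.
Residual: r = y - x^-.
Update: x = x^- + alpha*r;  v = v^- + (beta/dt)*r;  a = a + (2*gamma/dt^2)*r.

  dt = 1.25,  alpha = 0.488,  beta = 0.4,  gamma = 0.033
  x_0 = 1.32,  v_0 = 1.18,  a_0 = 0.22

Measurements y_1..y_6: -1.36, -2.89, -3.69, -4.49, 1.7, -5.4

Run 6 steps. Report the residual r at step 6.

step 1: x_pred=2.9669  r=-4.3269  x^+=0.8554  v^+=0.0704  a^+=0.0372
step 2: x_pred=0.9724  r=-3.8624  x^+=-0.9124  v^+=-1.1190  a^+=-0.1259
step 3: x_pred=-2.4096  r=-1.2804  x^+=-3.0344  v^+=-1.6862  a^+=-0.1800
step 4: x_pred=-5.2828  r=0.7928  x^+=-4.8959  v^+=-1.6575  a^+=-0.1465
step 5: x_pred=-7.0822  r=8.7822  x^+=-2.7965  v^+=0.9697  a^+=0.2244
step 6: x_pred=-1.4090  r=-3.9910  x^+=-3.3566  v^+=-0.0269  a^+=0.0559

resid = -3.9910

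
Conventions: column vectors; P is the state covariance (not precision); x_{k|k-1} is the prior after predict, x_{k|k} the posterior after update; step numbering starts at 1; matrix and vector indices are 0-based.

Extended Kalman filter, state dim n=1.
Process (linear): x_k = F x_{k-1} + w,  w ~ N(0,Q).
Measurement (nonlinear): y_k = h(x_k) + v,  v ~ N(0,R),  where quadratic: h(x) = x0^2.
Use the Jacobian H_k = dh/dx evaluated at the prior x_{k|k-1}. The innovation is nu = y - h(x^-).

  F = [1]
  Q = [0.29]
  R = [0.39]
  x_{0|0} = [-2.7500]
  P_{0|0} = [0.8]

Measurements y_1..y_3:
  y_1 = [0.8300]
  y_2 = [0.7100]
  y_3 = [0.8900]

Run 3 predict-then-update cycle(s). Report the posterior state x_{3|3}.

x_post = [-0.9743]

step 1: x^-=[-2.7500]  P^-=[1.0900]  H_jac=[-5.5000]  S=[33.3625]  K=[-0.1797]  nu=[-6.7325]  x^+=[-1.5402]  P^+=[0.0127]
step 2: x^-=[-1.5402]  P^-=[0.3027]  H_jac=[-3.0804]  S=[3.2627]  K=[-0.2858]  nu=[-1.6623]  x^+=[-1.0651]  P^+=[0.0362]
step 3: x^-=[-1.0651]  P^-=[0.3262]  H_jac=[-2.1302]  S=[1.8701]  K=[-0.3715]  nu=[-0.2444]  x^+=[-0.9743]  P^+=[0.0680]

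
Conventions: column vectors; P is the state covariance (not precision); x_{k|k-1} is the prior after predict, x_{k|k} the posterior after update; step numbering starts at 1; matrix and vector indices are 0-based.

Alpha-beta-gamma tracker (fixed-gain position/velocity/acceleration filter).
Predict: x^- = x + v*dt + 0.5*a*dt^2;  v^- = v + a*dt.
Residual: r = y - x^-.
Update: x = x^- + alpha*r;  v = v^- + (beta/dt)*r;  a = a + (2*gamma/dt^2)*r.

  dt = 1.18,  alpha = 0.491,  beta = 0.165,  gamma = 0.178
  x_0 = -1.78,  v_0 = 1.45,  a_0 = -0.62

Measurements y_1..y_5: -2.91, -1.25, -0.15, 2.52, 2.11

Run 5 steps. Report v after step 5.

step 1: x_pred=-0.5006  r=-2.4094  x^+=-1.6836  v^+=0.3815  a^+=-1.2360
step 2: x_pred=-2.0940  r=0.8440  x^+=-1.6796  v^+=-0.9590  a^+=-1.0202
step 3: x_pred=-3.5215  r=3.3715  x^+=-1.8661  v^+=-1.6914  a^+=-0.1582
step 4: x_pred=-3.9721  r=6.4921  x^+=-0.7845  v^+=-0.9703  a^+=1.5016
step 5: x_pred=-0.8840  r=2.9940  x^+=0.5860  v^+=1.2202  a^+=2.2671

v_post = 1.2202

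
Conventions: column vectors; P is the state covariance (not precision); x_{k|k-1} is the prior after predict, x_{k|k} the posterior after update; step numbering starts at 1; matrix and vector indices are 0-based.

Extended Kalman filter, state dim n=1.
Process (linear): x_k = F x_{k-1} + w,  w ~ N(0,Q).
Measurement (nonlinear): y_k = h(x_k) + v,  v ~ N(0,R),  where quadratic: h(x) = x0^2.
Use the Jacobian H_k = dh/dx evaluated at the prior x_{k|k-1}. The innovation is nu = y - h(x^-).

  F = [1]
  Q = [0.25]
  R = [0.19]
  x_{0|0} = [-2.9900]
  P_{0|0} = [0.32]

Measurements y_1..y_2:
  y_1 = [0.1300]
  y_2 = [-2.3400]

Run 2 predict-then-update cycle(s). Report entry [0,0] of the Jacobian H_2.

H_jac[0,0] = -3.0607

step 1: x^-=[-2.9900]  P^-=[0.5700]  H_jac=[-5.9800]  S=[20.5734]  K=[-0.1657]  nu=[-8.8101]  x^+=[-1.5303]  P^+=[0.0053]
step 2: x^-=[-1.5303]  P^-=[0.2553]  H_jac=[-3.0607]  S=[2.5813]  K=[-0.3027]  nu=[-4.6820]  x^+=[-0.1132]  P^+=[0.0188]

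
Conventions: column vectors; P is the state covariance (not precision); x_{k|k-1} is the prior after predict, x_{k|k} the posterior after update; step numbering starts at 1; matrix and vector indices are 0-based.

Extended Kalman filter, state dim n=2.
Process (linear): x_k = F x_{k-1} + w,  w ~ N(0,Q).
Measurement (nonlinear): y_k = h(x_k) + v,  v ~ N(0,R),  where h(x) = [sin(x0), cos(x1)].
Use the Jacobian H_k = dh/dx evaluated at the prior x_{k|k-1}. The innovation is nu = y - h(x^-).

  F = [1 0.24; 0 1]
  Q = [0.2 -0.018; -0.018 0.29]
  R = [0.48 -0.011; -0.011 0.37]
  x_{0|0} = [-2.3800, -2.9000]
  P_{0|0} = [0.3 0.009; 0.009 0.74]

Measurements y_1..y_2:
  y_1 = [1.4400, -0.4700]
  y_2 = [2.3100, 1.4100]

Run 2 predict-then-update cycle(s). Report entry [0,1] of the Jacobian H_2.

step 1: x^-=[-3.0760, -2.9000]  P^-=[0.5469 0.1686; 0.1686 1.0300]  H_jac=[-0.9978 0.0000; 0.0000 0.2392]  S=[1.0246 -0.0513; -0.0513 0.4290]  K=[-0.5311 0.0306; -0.1363 0.5582]  nu=[1.5055, 0.5010]  x^+=[-3.8603, -2.8255]  P^+=[0.2558 0.0717; 0.0717 0.8695]
step 2: x^-=[-4.5385, -2.8255]  P^-=[0.5403 0.2624; 0.2624 1.1595]  H_jac=[-0.1730 0.0000; 0.0000 0.3108]  S=[0.4962 -0.0251; -0.0251 0.4820]  K=[-0.1804 0.1598; -0.0538 0.7449]  nu=[1.3251, 2.3605]  x^+=[-4.4003, -1.1386]  P^+=[0.5104 0.1966; 0.1966 0.8886]

H_jac[0,1] = 0.0000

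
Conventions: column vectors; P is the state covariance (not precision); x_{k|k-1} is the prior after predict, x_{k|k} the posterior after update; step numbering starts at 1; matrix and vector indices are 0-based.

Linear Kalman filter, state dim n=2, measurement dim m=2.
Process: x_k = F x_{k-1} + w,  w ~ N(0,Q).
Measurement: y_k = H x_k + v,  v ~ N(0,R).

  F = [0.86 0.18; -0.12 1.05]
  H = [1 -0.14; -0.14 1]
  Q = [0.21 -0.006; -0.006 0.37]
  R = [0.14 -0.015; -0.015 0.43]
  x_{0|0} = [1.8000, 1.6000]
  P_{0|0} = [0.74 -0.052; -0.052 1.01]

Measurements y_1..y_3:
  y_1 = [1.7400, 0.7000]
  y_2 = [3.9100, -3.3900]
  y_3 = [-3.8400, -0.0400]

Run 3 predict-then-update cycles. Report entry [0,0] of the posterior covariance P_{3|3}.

step 1: x^-=[1.8360, 1.4640]  P^-=[0.7739 0.0627; 0.0627 1.5073]  S=[0.9259 -0.2705; -0.2705 1.9349]  K=[0.8544 0.0958; 0.0688 0.7841]  nu=[0.1090, -0.5070]  x^+=[1.8805, 1.0740]  P^+=[0.1246 0.0458; 0.0458 0.3425]
step 2: x^-=[1.8106, 0.9020]  P^-=[0.3274 0.0863; 0.0863 0.7379]  S=[0.4577 -0.0762; -0.0762 1.1502]  K=[0.7025 0.0817; 0.0686 0.6356]  nu=[2.2257, -4.0386]  x^+=[3.0443, -1.5122]  P^+=[0.1026 0.0389; 0.0389 0.2777]
step 3: x^-=[2.3459, -1.9532]  P^-=[0.3069 0.0702; 0.0702 0.6679]  S=[0.4404 -0.0799; -0.0799 1.0842]  K=[0.6884 0.0759; 0.0580 0.6112]  nu=[-6.4593, 2.2416]  x^+=[-1.9309, -0.9578]  P^+=[0.1003 0.0363; 0.0363 0.2670]

P_post[0,0] = 0.1003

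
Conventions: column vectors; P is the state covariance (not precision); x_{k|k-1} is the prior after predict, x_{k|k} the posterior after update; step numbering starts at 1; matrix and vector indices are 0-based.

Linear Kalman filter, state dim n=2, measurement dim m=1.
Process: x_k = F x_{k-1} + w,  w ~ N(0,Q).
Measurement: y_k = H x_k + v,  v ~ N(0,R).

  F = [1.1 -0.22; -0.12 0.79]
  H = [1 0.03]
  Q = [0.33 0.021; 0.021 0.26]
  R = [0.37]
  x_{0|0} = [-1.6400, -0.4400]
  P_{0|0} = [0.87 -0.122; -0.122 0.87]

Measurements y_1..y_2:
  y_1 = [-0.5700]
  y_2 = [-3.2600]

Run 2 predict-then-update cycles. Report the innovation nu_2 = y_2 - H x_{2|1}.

innov = [-2.4640]

step 1: x^-=[-1.7072, -0.1508]  P^-=[1.4839 -0.3543; -0.3543 0.8386]  S=[1.8334]  K=[0.8036; -0.1795]  nu=[1.1417]  x^+=[-0.7897, -0.3558]  P^+=[0.3000 -0.0898; -0.0898 0.7795]
step 2: x^-=[-0.7905, -0.1863]  P^-=[0.7742 -0.2345; -0.2345 0.7679]  S=[1.1308]  K=[0.6784; -0.1870]  nu=[-2.4640]  x^+=[-2.4620, 0.2745]  P^+=[0.2537 -0.0910; -0.0910 0.7283]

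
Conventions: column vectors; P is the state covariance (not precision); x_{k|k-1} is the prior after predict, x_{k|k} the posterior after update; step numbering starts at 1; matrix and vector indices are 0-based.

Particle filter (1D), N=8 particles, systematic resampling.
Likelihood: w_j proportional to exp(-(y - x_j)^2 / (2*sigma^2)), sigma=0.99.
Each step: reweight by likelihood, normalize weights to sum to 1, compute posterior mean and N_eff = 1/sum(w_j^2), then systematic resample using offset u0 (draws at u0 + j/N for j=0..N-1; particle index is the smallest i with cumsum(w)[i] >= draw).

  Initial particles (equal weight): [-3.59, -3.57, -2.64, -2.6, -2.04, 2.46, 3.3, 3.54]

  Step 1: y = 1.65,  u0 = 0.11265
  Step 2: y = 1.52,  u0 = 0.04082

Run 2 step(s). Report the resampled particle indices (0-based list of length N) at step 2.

resampled_idx = [0, 0, 1, 2, 3, 3, 4, 5]

step 1: w=[0.0000, 0.0000, 0.0001, 0.0001, 0.0009, 0.6345, 0.2211, 0.1433]  mean=2.7959  Neff=2.1184  idx=[5, 5, 5, 5, 5, 6, 7, 7]
step 2: w=[0.1753, 0.1753, 0.1753, 0.1753, 0.1753, 0.0547, 0.0343, 0.0343]  mean=2.5801  Neff=6.2869  idx=[0, 0, 1, 2, 3, 3, 4, 5]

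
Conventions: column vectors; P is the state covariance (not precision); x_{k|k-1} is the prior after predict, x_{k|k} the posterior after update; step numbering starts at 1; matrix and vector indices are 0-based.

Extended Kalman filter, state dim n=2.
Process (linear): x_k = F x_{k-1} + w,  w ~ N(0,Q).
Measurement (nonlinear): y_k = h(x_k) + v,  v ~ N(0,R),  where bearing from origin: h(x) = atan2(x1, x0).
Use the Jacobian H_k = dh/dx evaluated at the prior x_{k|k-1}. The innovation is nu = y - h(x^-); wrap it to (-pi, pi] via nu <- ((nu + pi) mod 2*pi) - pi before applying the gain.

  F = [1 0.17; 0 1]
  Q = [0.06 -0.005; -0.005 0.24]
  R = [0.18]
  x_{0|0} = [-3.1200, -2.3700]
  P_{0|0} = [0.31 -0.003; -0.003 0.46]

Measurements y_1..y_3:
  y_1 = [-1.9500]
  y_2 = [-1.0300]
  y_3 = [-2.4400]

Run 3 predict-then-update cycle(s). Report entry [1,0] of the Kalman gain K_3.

step 1: x^-=[-3.5229, -2.3700]  P^-=[0.3823 0.0702; 0.0702 0.7000]  H_jac=[0.1315 -0.1954]  S=[0.2097]  K=[0.1742; -0.6082]  nu=[0.5994]  x^+=[-3.4185, -2.7346]  P^+=[0.3759 0.0924; 0.0924 0.6224]
step 2: x^-=[-3.8834, -2.7346]  P^-=[0.4853 0.1932; 0.1932 0.8624]  H_jac=[0.1212 -0.1721]  S=[0.2046]  K=[0.1249; -0.6111]  nu=[1.4981]  x^+=[-3.6962, -3.6500]  P^+=[0.4821 0.2089; 0.2089 0.7860]
step 3: x^-=[-4.3167, -3.6500]  P^-=[0.6359 0.3375; 0.3375 1.0260]  H_jac=[0.1142 -0.1351]  S=[0.1966]  K=[0.1375; -0.5089]  nu=[-0.0003]  x^+=[-4.3167, -3.6498]  P^+=[0.6321 0.3512; 0.3512 0.9751]

K[1,0] = -0.5089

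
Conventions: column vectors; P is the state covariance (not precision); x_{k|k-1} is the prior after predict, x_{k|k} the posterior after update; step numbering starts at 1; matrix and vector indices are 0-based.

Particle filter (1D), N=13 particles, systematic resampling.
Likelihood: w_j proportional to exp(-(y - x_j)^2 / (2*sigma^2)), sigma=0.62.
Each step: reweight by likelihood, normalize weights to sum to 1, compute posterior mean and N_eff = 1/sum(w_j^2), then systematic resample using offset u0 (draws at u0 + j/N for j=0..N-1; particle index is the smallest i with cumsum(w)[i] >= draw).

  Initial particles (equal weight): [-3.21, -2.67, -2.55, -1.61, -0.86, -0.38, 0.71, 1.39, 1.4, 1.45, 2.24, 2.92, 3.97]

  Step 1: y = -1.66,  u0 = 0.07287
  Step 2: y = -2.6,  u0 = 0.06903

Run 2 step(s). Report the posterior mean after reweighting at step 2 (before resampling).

post_mean = -2.2199

step 1: w=[0.0198, 0.1197, 0.1610, 0.4495, 0.1962, 0.0535, 0.0003, 0.0000, 0.0000, 0.0000, 0.0000, 0.0000, 0.0000]  mean=-1.7061  Neff=3.5204  idx=[1, 2, 2, 3, 3, 3, 3, 3, 3, 4, 4, 4, 5]
step 2: w=[0.2103, 0.2110, 0.2110, 0.0592, 0.0592, 0.0592, 0.0592, 0.0592, 0.0592, 0.0041, 0.0041, 0.0041, 0.0003]  mean=-2.2199  Neff=6.4797  idx=[0, 0, 1, 1, 1, 2, 2, 2, 3, 5, 6, 7, 10]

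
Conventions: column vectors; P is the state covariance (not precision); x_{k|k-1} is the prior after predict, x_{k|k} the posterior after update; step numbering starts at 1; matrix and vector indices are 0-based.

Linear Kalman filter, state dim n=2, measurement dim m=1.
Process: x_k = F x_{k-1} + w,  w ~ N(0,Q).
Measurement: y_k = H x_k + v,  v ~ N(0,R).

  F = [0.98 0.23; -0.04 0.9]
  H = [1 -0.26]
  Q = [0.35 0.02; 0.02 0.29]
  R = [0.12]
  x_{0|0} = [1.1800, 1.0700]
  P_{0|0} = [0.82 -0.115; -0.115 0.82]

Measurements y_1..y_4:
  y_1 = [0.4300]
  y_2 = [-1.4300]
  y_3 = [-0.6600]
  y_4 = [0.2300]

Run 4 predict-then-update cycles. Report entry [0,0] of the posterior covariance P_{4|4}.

step 1: x^-=[1.4025, 0.9158]  P^-=[1.1291 0.0572; 0.0572 0.9638]  S=[1.2845]  K=[0.8674; -0.1505]  nu=[-0.7344]  x^+=[0.7655, 1.0264]  P^+=[0.1626 0.2250; 0.2250 0.9347]
step 2: x^-=[0.9862, 0.8931]  P^-=[0.6570 0.4034; 0.4034 1.0312]  S=[0.6369]  K=[0.8668; 0.2125]  nu=[-2.1840]  x^+=[-0.9070, 0.4290]  P^+=[0.1784 0.2861; 0.2861 1.0024]
step 3: x^-=[-0.7902, 0.4224]  P^-=[0.7034 0.4702; 0.4702 1.0816]  S=[0.6520]  K=[0.8913; 0.2899]  nu=[0.2400]  x^+=[-0.5763, 0.4919]  P^+=[0.1854 0.3018; 0.3018 1.0268]
step 4: x^-=[-0.4516, 0.4658]  P^-=[0.7184 0.4887; 0.4887 1.1003]  S=[0.6587]  K=[0.8978; 0.3076]  nu=[0.8027]  x^+=[0.2691, 0.7127]  P^+=[0.1875 0.3068; 0.3068 1.0380]

P_post[0,0] = 0.1875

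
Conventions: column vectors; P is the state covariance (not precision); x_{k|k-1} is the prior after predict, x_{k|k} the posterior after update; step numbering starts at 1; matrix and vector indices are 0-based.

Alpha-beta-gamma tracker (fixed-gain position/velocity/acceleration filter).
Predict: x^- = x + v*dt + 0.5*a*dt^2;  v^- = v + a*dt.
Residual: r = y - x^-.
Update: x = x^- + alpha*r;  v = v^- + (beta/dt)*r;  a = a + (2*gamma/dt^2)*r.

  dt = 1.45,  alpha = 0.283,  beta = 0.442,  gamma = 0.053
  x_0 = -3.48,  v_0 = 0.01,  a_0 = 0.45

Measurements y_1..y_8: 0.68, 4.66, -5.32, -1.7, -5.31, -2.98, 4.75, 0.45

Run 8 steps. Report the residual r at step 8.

step 1: x_pred=-2.9924  r=3.6724  x^+=-1.9531  v^+=1.7820  a^+=0.6352
step 2: x_pred=1.2984  r=3.3616  x^+=2.2497  v^+=3.7276  a^+=0.8046
step 3: x_pred=8.5007  r=-13.8207  x^+=4.5894  v^+=0.6814  a^+=0.1078
step 4: x_pred=5.6909  r=-7.3909  x^+=3.5992  v^+=-1.4151  a^+=-0.2648
step 5: x_pred=1.2689  r=-6.5789  x^+=-0.5929  v^+=-3.8045  a^+=-0.5965
step 6: x_pred=-6.7365  r=3.7565  x^+=-5.6734  v^+=-3.5243  a^+=-0.4071
step 7: x_pred=-11.2116  r=15.9616  x^+=-6.6944  v^+=0.7510  a^+=0.3976
step 8: x_pred=-5.1875  r=5.6375  x^+=-3.5921  v^+=3.0460  a^+=0.6819

resid = 5.6375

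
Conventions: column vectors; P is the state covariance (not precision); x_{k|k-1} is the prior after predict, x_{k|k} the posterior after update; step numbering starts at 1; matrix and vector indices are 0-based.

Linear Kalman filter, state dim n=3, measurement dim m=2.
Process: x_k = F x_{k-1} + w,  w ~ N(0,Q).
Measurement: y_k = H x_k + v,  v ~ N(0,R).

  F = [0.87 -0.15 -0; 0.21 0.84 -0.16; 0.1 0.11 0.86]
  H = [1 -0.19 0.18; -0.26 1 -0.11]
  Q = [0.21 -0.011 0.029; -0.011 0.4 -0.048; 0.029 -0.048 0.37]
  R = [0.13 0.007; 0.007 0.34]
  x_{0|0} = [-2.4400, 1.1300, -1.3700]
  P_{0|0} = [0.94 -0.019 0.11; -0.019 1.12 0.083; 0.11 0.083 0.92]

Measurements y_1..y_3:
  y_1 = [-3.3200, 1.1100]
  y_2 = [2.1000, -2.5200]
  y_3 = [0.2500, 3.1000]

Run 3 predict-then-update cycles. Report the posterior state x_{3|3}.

step 1: x^-=[-2.2923, 0.6560, -1.2979]  P^-=[0.9516 -0.0070 0.1624; -0.0070 1.2189 0.0232; 0.1624 0.0232 1.1076]  S=[1.2211 -0.5221; -0.5221 1.6444]  K=[0.8488 0.1039; 0.1444 0.7866; 0.2962 0.0084]  nu=[-0.6694, -0.2848]  x^+=[-2.8901, 0.3354, -1.4986]  P^+=[0.1462 0.0654 -0.1263; 0.0654 0.2945 0.0824; -0.1263 0.0824 1.0029]
step 2: x^-=[-2.5647, -0.0854, -1.5409]  P^-=[0.3102 0.0439 -0.0630; 0.0439 0.6493 -0.1114; -0.0630 -0.1114 1.1121]  S=[0.4680 -0.1855; -0.1855 1.0219]  K=[0.6566 0.0900; 0.0426 0.6440; 0.2738 -0.1630]  nu=[4.9258, -3.2709]  x^+=[0.3751, -1.9821, 0.3409]  P^+=[0.1222 0.0507 -0.1474; 0.0507 0.2349 0.0218; -0.1474 0.0218 1.0333]
step 3: x^-=[0.6236, -1.6408, 0.1126]  P^-=[0.2945 0.0382 -0.0733; 0.0382 0.6195 -0.1694; -0.0733 -0.1694 1.1182]  S=[0.4538 -0.1918; -0.1918 1.0061]  K=[0.6430 0.0925; 0.0235 0.6289; 0.2591 -0.2223]  nu=[-0.7056, 4.9153]  x^+=[0.6246, 1.4336, -1.1627]  P^+=[0.1211 0.0508 -0.1510; 0.0508 0.2271 -0.0013; -0.1510 -0.0013 1.0159]

x_post = [0.6246, 1.4336, -1.1627]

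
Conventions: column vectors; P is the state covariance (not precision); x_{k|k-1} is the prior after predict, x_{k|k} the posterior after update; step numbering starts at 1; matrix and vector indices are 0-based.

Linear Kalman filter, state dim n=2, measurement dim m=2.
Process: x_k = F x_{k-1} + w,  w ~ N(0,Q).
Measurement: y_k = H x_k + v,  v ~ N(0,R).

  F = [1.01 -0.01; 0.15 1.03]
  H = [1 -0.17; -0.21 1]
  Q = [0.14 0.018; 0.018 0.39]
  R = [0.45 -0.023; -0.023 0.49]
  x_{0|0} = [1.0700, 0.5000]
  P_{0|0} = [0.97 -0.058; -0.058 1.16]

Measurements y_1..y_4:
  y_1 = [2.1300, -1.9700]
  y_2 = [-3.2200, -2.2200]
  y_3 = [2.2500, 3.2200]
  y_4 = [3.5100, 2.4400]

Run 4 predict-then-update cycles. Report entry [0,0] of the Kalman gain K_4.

K[0,0] = 0.4380

step 1: x^-=[1.0757, 0.6755]  P^-=[1.1308 0.0928; 0.0928 1.6245]  S=[1.5962 -0.4406; -0.4406 2.1255]  K=[0.7210 0.0814; 0.0992 0.7757]  nu=[1.1691, -2.4196]  x^+=[1.7218, -1.0855]  P^+=[0.3386 0.0944; 0.0944 0.3976]
step 2: x^-=[1.7498, -0.8598]  P^-=[0.4836 0.1633; 0.1633 0.8487]  S=[0.9026 -0.0997; -0.0997 1.2914]  K=[0.5147 0.0875; 0.0915 0.6377]  nu=[-5.1160, -0.9928]  x^+=[-0.9702, -1.9609]  P^+=[0.2436 0.0822; 0.0822 0.3276]
step 3: x^-=[-0.9603, -2.1653]  P^-=[0.3868 0.1369; 0.1369 0.7685]  S=[0.8125 -0.0931; -0.0931 1.2180]  K=[0.4567 0.0806; 0.0780 0.6133]  nu=[2.8422, 5.1836]  x^+=[0.7556, 1.2353]  P^+=[0.2163 0.0744; 0.0744 0.3143]
step 4: x^-=[0.7508, 1.3857]  P^-=[0.3592 0.1248; 0.1248 0.7513]  S=[0.7885 -0.0969; -0.0969 1.2047]  K=[0.4380 0.0762; 0.0710 0.6076]  nu=[2.9947, 1.2120]  x^+=[2.1549, 2.3346]  P^+=[0.2074 0.0708; 0.0708 0.3110]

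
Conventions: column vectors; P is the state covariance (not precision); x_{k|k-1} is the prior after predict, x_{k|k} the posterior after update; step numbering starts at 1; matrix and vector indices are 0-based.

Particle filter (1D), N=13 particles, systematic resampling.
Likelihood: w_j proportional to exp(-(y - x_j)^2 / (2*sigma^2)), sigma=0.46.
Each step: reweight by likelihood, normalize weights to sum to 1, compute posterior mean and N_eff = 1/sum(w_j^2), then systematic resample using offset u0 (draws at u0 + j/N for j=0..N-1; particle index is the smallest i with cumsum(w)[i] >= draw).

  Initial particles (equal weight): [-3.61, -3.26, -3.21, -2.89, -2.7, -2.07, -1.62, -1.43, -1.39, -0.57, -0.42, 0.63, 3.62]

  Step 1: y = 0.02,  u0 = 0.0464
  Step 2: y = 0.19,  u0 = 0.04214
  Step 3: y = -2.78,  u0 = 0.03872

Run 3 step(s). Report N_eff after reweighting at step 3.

N_eff = 4.0704

step 1: w=[0.0000, 0.0000, 0.0000, 0.0000, 0.0000, 0.0000, 0.0012, 0.0046, 0.0061, 0.2919, 0.4205, 0.2758, 0.0000]  mean=-0.1862  Neff=2.9576  idx=[9, 9, 9, 9, 10, 10, 10, 10, 10, 11, 11, 11, 11]
step 2: w=[0.0454, 0.0454, 0.0454, 0.0454, 0.0737, 0.0737, 0.0737, 0.0737, 0.0737, 0.1124, 0.1124, 0.1124, 0.1124]  mean=0.0250  Neff=11.6280  idx=[0, 2, 4, 5, 6, 7, 8, 9, 9, 10, 11, 12, 12]
step 3: w=[0.3345, 0.3345, 0.0662, 0.0662, 0.0662, 0.0662, 0.0662, 0.0000, 0.0000, 0.0000, 0.0000, 0.0000, 0.0000]  mean=-0.5203  Neff=4.0704  idx=[0, 0, 0, 0, 1, 1, 1, 1, 1, 2, 4, 5, 6]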